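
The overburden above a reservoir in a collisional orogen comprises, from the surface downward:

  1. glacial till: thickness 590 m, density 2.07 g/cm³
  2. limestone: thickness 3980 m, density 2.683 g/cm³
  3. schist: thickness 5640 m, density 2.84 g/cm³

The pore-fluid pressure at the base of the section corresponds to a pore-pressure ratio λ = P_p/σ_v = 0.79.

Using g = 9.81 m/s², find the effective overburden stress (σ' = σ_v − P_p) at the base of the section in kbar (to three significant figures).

0.575 kbar

Overburden (lithostatic) stress σ_v:
glacial till: 2070 kg/m³ × 9.81 m/s² × 590 m = 1.198×10^7 Pa = 11.98 MPa
limestone: 2683 kg/m³ × 9.81 m/s² × 3980 m = 1.048×10^8 Pa = 104.8 MPa
schist: 2840 kg/m³ × 9.81 m/s² × 5640 m = 1.571×10^8 Pa = 157.1 MPa
Total = 11.98 + 104.8 + 157.1 = 273.87 MPa
Pore pressure P_p = λ·σ_v = 0.79 × 273.9 MPa = 216.4 MPa
Effective stress σ' = σ_v − P_p = 273.9 − 216.4 = 57.512 MPa = 0.57512 kbar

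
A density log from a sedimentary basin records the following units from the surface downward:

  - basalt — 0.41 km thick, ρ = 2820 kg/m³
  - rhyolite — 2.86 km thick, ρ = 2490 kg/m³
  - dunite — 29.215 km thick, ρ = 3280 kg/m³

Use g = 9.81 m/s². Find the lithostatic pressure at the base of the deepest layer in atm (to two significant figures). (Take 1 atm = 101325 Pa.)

basalt: 2820 kg/m³ × 9.81 m/s² × 410 m = 1.134×10^7 Pa = 111.9 atm
rhyolite: 2490 kg/m³ × 9.81 m/s² × 2860 m = 6.986×10^7 Pa = 689.5 atm
dunite: 3280 kg/m³ × 9.81 m/s² × 29215 m = 9.400×10^8 Pa = 9278 atm
Total = 111.9 + 689.5 + 9278 = 10079 atm

10000 atm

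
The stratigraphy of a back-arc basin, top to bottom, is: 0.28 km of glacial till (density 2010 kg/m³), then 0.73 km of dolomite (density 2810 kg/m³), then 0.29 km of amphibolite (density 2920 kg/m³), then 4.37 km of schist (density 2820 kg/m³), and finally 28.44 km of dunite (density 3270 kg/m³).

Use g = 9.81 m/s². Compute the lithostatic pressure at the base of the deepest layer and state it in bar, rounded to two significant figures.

11000 bar

glacial till: 2010 kg/m³ × 9.81 m/s² × 280 m = 5.521×10^6 Pa = 55.21 bar
dolomite: 2810 kg/m³ × 9.81 m/s² × 730 m = 2.012×10^7 Pa = 201.2 bar
amphibolite: 2920 kg/m³ × 9.81 m/s² × 290 m = 8.307×10^6 Pa = 83.07 bar
schist: 2820 kg/m³ × 9.81 m/s² × 4370 m = 1.209×10^8 Pa = 1209 bar
dunite: 3270 kg/m³ × 9.81 m/s² × 28440 m = 9.123×10^8 Pa = 9123 bar
Total = 55.21 + 201.2 + 83.07 + 1209 + 9123 = 10672 bar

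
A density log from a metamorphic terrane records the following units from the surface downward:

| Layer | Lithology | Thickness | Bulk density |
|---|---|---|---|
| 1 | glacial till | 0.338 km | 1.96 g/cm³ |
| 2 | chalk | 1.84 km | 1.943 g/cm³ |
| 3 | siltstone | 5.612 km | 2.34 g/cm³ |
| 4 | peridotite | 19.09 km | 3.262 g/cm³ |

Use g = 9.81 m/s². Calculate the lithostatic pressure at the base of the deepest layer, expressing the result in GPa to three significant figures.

0.781 GPa

glacial till: 1960 kg/m³ × 9.81 m/s² × 338 m = 6.499×10^6 Pa = 6.499×10^-3 GPa
chalk: 1943 kg/m³ × 9.81 m/s² × 1840 m = 3.507×10^7 Pa = 0.03507 GPa
siltstone: 2340 kg/m³ × 9.81 m/s² × 5612 m = 1.288×10^8 Pa = 0.1288 GPa
peridotite: 3262 kg/m³ × 9.81 m/s² × 19090 m = 6.109×10^8 Pa = 0.6109 GPa
Total = 6.499×10^-3 + 0.03507 + 0.1288 + 0.6109 = 0.78128 GPa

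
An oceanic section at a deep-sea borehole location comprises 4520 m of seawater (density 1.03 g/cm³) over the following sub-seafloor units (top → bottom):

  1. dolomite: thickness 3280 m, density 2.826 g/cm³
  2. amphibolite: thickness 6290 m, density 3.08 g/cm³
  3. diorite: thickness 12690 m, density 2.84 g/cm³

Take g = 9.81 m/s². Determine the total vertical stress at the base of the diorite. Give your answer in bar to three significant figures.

6800 bar

seawater: 1030 kg/m³ × 9.81 m/s² × 4520 m = 4.567×10^7 Pa = 456.7 bar
dolomite: 2826 kg/m³ × 9.81 m/s² × 3280 m = 9.093×10^7 Pa = 909.3 bar
amphibolite: 3080 kg/m³ × 9.81 m/s² × 6290 m = 1.901×10^8 Pa = 1901 bar
diorite: 2840 kg/m³ × 9.81 m/s² × 12690 m = 3.535×10^8 Pa = 3535 bar
Total = 456.7 + 909.3 + 1901 + 3535 = 6802.0 bar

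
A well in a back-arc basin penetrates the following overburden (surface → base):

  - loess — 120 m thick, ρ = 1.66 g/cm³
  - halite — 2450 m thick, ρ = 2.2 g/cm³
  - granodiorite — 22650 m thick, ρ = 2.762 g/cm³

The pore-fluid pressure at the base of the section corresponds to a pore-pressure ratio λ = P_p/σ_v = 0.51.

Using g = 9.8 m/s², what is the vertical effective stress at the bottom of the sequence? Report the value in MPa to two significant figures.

330 MPa

Overburden (lithostatic) stress σ_v:
loess: 1660 kg/m³ × 9.8 m/s² × 120 m = 1.952×10^6 Pa = 1.952 MPa
halite: 2200 kg/m³ × 9.8 m/s² × 2450 m = 5.282×10^7 Pa = 52.82 MPa
granodiorite: 2762 kg/m³ × 9.8 m/s² × 22650 m = 6.131×10^8 Pa = 613.1 MPa
Total = 1.952 + 52.82 + 613.1 = 667.86 MPa
Pore pressure P_p = λ·σ_v = 0.51 × 667.9 MPa = 340.6 MPa
Effective stress σ' = σ_v − P_p = 667.9 − 340.6 = 327.25 MPa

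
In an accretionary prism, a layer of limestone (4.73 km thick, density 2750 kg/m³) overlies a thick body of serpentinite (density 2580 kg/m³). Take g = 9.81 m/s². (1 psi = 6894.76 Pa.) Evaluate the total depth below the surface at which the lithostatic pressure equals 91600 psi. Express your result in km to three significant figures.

Pressure at base of upper layers: 2750×9.81×4730 = 1.276×10^8 Pa = 18507 psi
Remaining pressure to be supplied by serpentinite: 6.316×10^8 − 1.276×10^8 = 5.040×10^8 Pa
Additional depth in serpentinite = 5.040×10^8 Pa / (2580 kg/m³ × 9.81 m/s²) = 19912 m
Total depth = 4730 m + 19912 m = 24642 m
= 24.642 km

24.6 km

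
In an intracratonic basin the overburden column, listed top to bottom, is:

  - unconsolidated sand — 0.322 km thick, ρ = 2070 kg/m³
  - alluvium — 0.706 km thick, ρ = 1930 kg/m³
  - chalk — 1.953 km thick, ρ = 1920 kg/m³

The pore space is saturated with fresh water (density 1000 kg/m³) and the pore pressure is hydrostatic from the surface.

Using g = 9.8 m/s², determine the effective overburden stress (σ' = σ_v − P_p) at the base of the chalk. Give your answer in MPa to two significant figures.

27 MPa

Overburden (lithostatic) stress σ_v:
unconsolidated sand: 2070 kg/m³ × 9.8 m/s² × 322 m = 6.532×10^6 Pa = 6.532 MPa
alluvium: 1930 kg/m³ × 9.8 m/s² × 706 m = 1.335×10^7 Pa = 13.35 MPa
chalk: 1920 kg/m³ × 9.8 m/s² × 1953 m = 3.675×10^7 Pa = 36.75 MPa
Total = 6.532 + 13.35 + 36.75 = 56.633 MPa
Pore pressure P_p = 1000 kg/m³ × 9.8 m/s² × 2981 m = 2.921×10^7 Pa = 29.21 MPa
Effective stress σ' = σ_v − P_p = 56.63 − 29.21 = 27.419 MPa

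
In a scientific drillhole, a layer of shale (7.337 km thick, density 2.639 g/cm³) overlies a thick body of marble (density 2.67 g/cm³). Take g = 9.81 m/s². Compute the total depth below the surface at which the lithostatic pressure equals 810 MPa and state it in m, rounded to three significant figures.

31000 m

Pressure at base of upper layers: 2639×9.81×7337 = 1.899×10^8 Pa = 189.9 MPa
Remaining pressure to be supplied by marble: 8.100×10^8 − 1.899×10^8 = 6.201×10^8 Pa
Additional depth in marble = 6.201×10^8 Pa / (2670 kg/m³ × 9.81 m/s²) = 23673 m
Total depth = 7337 m + 23673 m = 31010 m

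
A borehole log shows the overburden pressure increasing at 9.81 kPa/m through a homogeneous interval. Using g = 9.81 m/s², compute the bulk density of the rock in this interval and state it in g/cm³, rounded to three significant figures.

1.00 g/cm³

ρ = (dP/dz)/g = 9.81 kPa/m / 9.81 m/s² = 9810.0 Pa/m / 9.81 m/s² = 1000.0 kg/m³
= 1.000 g/cm³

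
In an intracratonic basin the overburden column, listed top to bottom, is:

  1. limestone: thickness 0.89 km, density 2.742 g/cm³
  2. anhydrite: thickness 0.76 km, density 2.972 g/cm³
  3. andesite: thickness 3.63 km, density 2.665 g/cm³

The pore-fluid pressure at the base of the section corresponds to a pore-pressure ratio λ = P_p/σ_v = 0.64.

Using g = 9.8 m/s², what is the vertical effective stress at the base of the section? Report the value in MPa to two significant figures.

Overburden (lithostatic) stress σ_v:
limestone: 2742 kg/m³ × 9.8 m/s² × 890 m = 2.392×10^7 Pa = 23.92 MPa
anhydrite: 2972 kg/m³ × 9.8 m/s² × 760 m = 2.214×10^7 Pa = 22.14 MPa
andesite: 2665 kg/m³ × 9.8 m/s² × 3630 m = 9.480×10^7 Pa = 94.80 MPa
Total = 23.92 + 22.14 + 94.80 = 140.86 MPa
Pore pressure P_p = λ·σ_v = 0.64 × 140.9 MPa = 90.15 MPa
Effective stress σ' = σ_v − P_p = 140.9 − 90.15 = 50.708 MPa

51 MPa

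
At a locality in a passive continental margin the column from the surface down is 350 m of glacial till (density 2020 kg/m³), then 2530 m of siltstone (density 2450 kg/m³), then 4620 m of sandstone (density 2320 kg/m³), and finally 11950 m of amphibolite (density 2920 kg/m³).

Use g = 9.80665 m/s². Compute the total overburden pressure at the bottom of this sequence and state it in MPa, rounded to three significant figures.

515 MPa

glacial till: 2020 kg/m³ × 9.80665 m/s² × 350 m = 6.933×10^6 Pa = 6.933 MPa
siltstone: 2450 kg/m³ × 9.80665 m/s² × 2530 m = 6.079×10^7 Pa = 60.79 MPa
sandstone: 2320 kg/m³ × 9.80665 m/s² × 4620 m = 1.051×10^8 Pa = 105.1 MPa
amphibolite: 2920 kg/m³ × 9.80665 m/s² × 11950 m = 3.422×10^8 Pa = 342.2 MPa
Total = 6.933 + 60.79 + 105.1 + 342.2 = 515.02 MPa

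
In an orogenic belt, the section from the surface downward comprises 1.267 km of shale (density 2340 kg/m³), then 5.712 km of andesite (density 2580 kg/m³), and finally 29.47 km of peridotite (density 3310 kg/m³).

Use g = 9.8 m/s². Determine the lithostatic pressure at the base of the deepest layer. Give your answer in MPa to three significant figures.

shale: 2340 kg/m³ × 9.8 m/s² × 1267 m = 2.905×10^7 Pa = 29.05 MPa
andesite: 2580 kg/m³ × 9.8 m/s² × 5712 m = 1.444×10^8 Pa = 144.4 MPa
peridotite: 3310 kg/m³ × 9.8 m/s² × 29470 m = 9.559×10^8 Pa = 955.9 MPa
Total = 29.05 + 144.4 + 955.9 = 1129.4 MPa

1130 MPa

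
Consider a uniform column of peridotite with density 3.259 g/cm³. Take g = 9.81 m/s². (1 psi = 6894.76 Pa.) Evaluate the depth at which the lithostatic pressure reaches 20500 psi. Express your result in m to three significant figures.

h = P/(ρg) = 20500 psi / (3259 kg/m³ × 9.81 m/s²) = 1.413×10^8 Pa / 31971 Pa/m = 4421.0 m

4420 m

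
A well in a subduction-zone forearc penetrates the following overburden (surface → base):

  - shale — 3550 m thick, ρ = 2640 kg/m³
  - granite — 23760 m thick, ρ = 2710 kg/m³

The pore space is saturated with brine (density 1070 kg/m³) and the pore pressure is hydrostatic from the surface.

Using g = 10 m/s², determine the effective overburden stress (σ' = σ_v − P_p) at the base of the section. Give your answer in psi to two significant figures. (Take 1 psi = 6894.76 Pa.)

65000 psi

Overburden (lithostatic) stress σ_v:
shale: 2640 kg/m³ × 10 m/s² × 3550 m = 9.372×10^7 Pa = 93.72 MPa
granite: 2710 kg/m³ × 10 m/s² × 23760 m = 6.439×10^8 Pa = 643.9 MPa
Total = 93.72 + 643.9 = 737.62 MPa
Pore pressure P_p = 1070 kg/m³ × 10 m/s² × 27310 m = 2.922×10^8 Pa = 292.2 MPa
Effective stress σ' = σ_v − P_p = 737.6 − 292.2 = 445.40 MPa = 64600 psi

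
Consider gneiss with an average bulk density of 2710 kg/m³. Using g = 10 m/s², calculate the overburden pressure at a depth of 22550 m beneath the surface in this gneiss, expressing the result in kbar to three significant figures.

gneiss: 2710 kg/m³ × 10 m/s² × 22550 m = 6.111×10^8 Pa = 6.111 kbar

6.11 kbar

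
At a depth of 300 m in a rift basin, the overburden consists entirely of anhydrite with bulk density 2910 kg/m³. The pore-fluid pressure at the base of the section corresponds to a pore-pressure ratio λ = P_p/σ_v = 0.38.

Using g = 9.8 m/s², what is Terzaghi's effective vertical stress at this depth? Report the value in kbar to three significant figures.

0.0530 kbar

Overburden (lithostatic) stress σ_v:
anhydrite: 2910 kg/m³ × 9.8 m/s² × 300 m = 8.555×10^6 Pa = 8.555 MPa
Pore pressure P_p = λ·σ_v = 0.38 × 8.555 MPa = 3.251 MPa
Effective stress σ' = σ_v − P_p = 8.555 − 3.251 = 5.3043 MPa = 0.053043 kbar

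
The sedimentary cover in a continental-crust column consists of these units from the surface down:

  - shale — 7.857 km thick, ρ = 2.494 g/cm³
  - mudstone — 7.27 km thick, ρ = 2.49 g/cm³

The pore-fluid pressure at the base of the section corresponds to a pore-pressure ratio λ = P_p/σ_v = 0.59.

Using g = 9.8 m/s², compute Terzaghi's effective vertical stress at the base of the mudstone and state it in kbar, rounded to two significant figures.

1.5 kbar

Overburden (lithostatic) stress σ_v:
shale: 2494 kg/m³ × 9.8 m/s² × 7857 m = 1.920×10^8 Pa = 192.0 MPa
mudstone: 2490 kg/m³ × 9.8 m/s² × 7270 m = 1.774×10^8 Pa = 177.4 MPa
Total = 192.0 + 177.4 = 369.44 MPa
Pore pressure P_p = λ·σ_v = 0.59 × 369.4 MPa = 218.0 MPa
Effective stress σ' = σ_v − P_p = 369.4 − 218.0 = 151.47 MPa = 1.5147 kbar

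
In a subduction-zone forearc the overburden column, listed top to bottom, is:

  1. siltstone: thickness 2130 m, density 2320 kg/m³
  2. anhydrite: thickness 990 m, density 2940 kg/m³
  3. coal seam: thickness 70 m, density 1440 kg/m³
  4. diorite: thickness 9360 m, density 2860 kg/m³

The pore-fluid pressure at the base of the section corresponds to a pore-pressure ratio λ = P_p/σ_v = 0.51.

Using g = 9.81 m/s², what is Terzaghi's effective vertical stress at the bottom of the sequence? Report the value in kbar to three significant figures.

Overburden (lithostatic) stress σ_v:
siltstone: 2320 kg/m³ × 9.81 m/s² × 2130 m = 4.848×10^7 Pa = 48.48 MPa
anhydrite: 2940 kg/m³ × 9.81 m/s² × 990 m = 2.855×10^7 Pa = 28.55 MPa
coal seam: 1440 kg/m³ × 9.81 m/s² × 70 m = 9.888×10^5 Pa = 0.9888 MPa
diorite: 2860 kg/m³ × 9.81 m/s² × 9360 m = 2.626×10^8 Pa = 262.6 MPa
Total = 48.48 + 28.55 + 0.9888 + 262.6 = 340.63 MPa
Pore pressure P_p = λ·σ_v = 0.51 × 340.6 MPa = 173.7 MPa
Effective stress σ' = σ_v − P_p = 340.6 − 173.7 = 166.91 MPa = 1.6691 kbar

1.67 kbar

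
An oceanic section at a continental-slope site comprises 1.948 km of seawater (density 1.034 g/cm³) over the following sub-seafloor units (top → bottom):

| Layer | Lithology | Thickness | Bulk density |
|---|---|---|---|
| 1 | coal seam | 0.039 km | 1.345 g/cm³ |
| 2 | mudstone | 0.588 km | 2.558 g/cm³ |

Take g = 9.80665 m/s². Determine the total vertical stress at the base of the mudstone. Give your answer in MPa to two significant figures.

seawater: 1034 kg/m³ × 9.80665 m/s² × 1948 m = 1.975×10^7 Pa = 19.75 MPa
coal seam: 1345 kg/m³ × 9.80665 m/s² × 39 m = 5.144×10^5 Pa = 0.5144 MPa
mudstone: 2558 kg/m³ × 9.80665 m/s² × 588 m = 1.475×10^7 Pa = 14.75 MPa
Total = 19.75 + 0.5144 + 14.75 = 35.017 MPa

35 MPa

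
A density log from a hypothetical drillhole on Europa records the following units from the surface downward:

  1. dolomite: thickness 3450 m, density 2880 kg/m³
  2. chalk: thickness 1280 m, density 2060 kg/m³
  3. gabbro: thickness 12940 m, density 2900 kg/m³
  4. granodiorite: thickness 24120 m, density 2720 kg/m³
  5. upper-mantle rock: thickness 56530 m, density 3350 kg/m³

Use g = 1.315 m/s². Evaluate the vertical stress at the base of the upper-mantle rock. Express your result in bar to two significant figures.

dolomite: 2880 kg/m³ × 1.315 m/s² × 3450 m = 1.307×10^7 Pa = 130.7 bar
chalk: 2060 kg/m³ × 1.315 m/s² × 1280 m = 3.467×10^6 Pa = 34.67 bar
gabbro: 2900 kg/m³ × 1.315 m/s² × 12940 m = 4.935×10^7 Pa = 493.5 bar
granodiorite: 2720 kg/m³ × 1.315 m/s² × 24120 m = 8.627×10^7 Pa = 862.7 bar
upper-mantle rock: 3350 kg/m³ × 1.315 m/s² × 56530 m = 2.490×10^8 Pa = 2490 bar
Total = 130.7 + 34.67 + 493.5 + 862.7 + 2490 = 4011.8 bar

4000 bar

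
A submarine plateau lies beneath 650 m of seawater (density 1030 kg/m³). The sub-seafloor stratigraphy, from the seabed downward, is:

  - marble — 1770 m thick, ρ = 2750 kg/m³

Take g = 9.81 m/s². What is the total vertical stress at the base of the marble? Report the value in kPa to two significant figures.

54000 kPa

seawater: 1030 kg/m³ × 9.81 m/s² × 650 m = 6.568×10^6 Pa = 6568 kPa
marble: 2750 kg/m³ × 9.81 m/s² × 1770 m = 4.775×10^7 Pa = 47750 kPa
Total = 6568 + 47750 = 54318 kPa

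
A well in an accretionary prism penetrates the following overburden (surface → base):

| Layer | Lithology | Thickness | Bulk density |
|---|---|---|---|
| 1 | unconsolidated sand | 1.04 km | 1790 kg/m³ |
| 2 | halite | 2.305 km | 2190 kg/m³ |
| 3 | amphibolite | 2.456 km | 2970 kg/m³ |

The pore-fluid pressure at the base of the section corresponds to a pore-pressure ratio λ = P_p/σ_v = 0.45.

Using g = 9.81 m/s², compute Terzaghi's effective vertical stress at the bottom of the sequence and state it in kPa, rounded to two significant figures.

Overburden (lithostatic) stress σ_v:
unconsolidated sand: 1790 kg/m³ × 9.81 m/s² × 1040 m = 1.826×10^7 Pa = 18.26 MPa
halite: 2190 kg/m³ × 9.81 m/s² × 2305 m = 4.952×10^7 Pa = 49.52 MPa
amphibolite: 2970 kg/m³ × 9.81 m/s² × 2456 m = 7.156×10^7 Pa = 71.56 MPa
Total = 18.26 + 49.52 + 71.56 = 139.34 MPa
Pore pressure P_p = λ·σ_v = 0.45 × 139.3 MPa = 62.70 MPa
Effective stress σ' = σ_v − P_p = 139.3 − 62.70 = 76.637 MPa = 76637 kPa

77000 kPa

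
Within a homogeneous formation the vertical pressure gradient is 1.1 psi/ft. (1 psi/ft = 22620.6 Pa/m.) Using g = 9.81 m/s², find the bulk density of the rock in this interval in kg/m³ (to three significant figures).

2540 kg/m³

ρ = (dP/dz)/g = 1.1 psi/ft / 9.81 m/s² = 24883 Pa/m / 9.81 m/s² = 2536.5 kg/m³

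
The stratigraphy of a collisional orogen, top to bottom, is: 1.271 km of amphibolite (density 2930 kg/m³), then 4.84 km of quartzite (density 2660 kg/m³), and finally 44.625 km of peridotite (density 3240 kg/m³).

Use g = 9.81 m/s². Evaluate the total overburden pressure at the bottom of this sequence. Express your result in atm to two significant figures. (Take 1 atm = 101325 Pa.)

16000 atm

amphibolite: 2930 kg/m³ × 9.81 m/s² × 1271 m = 3.653×10^7 Pa = 360.6 atm
quartzite: 2660 kg/m³ × 9.81 m/s² × 4840 m = 1.263×10^8 Pa = 1246 atm
peridotite: 3240 kg/m³ × 9.81 m/s² × 44625 m = 1.418×10^9 Pa = 13998 atm
Total = 360.6 + 1246 + 13998 = 15605 atm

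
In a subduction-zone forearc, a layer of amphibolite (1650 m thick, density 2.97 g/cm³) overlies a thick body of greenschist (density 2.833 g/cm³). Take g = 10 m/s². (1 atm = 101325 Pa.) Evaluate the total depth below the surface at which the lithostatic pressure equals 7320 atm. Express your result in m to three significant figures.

Pressure at base of upper layers: 2970×10×1650 = 4.901×10^7 Pa = 483.6 atm
Remaining pressure to be supplied by greenschist: 7.417×10^8 − 4.901×10^7 = 6.927×10^8 Pa
Additional depth in greenschist = 6.927×10^8 Pa / (2833 kg/m³ × 10 m/s²) = 24451 m
Total depth = 1650 m + 24451 m = 26101 m

26100 m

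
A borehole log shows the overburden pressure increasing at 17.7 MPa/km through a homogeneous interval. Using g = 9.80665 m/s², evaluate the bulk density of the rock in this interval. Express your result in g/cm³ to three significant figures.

1.80 g/cm³

ρ = (dP/dz)/g = 17.7 MPa/km / 9.80665 m/s² = 17700 Pa/m / 9.80665 m/s² = 1804.9 kg/m³
= 1.805 g/cm³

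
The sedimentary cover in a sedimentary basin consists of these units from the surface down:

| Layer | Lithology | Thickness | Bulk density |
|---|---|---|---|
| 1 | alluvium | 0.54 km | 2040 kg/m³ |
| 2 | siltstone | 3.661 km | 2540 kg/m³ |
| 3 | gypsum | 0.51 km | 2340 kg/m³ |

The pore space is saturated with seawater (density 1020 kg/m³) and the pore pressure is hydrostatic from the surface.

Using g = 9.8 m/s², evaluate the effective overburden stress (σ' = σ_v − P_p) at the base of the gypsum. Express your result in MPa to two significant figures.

67 MPa

Overburden (lithostatic) stress σ_v:
alluvium: 2040 kg/m³ × 9.8 m/s² × 540 m = 1.080×10^7 Pa = 10.80 MPa
siltstone: 2540 kg/m³ × 9.8 m/s² × 3661 m = 9.113×10^7 Pa = 91.13 MPa
gypsum: 2340 kg/m³ × 9.8 m/s² × 510 m = 1.170×10^7 Pa = 11.70 MPa
Total = 10.80 + 91.13 + 11.70 = 113.62 MPa
Pore pressure P_p = 1020 kg/m³ × 9.8 m/s² × 4711 m = 4.709×10^7 Pa = 47.09 MPa
Effective stress σ' = σ_v − P_p = 113.6 − 47.09 = 66.529 MPa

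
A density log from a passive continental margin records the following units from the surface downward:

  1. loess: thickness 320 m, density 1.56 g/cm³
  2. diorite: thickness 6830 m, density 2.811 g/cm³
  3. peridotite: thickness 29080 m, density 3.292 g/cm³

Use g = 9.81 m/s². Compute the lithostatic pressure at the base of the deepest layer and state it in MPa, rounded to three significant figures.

1130 MPa

loess: 1560 kg/m³ × 9.81 m/s² × 320 m = 4.897×10^6 Pa = 4.897 MPa
diorite: 2811 kg/m³ × 9.81 m/s² × 6830 m = 1.883×10^8 Pa = 188.3 MPa
peridotite: 3292 kg/m³ × 9.81 m/s² × 29080 m = 9.391×10^8 Pa = 939.1 MPa
Total = 4.897 + 188.3 + 939.1 = 1132.4 MPa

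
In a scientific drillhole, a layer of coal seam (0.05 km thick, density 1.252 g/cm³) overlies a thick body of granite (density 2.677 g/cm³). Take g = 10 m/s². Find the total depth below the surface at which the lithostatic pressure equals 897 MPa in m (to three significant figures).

Pressure at base of upper layers: 1252×10×50 = 6.260×10^5 Pa = 0.6260 MPa
Remaining pressure to be supplied by granite: 8.970×10^8 − 6.260×10^5 = 8.964×10^8 Pa
Additional depth in granite = 8.964×10^8 Pa / (2677 kg/m³ × 10 m/s²) = 33484 m
Total depth = 50 m + 33484 m = 33534 m

33500 m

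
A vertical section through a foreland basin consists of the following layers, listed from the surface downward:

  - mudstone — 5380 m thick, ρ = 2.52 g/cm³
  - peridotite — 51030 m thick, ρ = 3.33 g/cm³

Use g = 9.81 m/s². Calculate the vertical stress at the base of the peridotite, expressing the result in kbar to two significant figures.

mudstone: 2520 kg/m³ × 9.81 m/s² × 5380 m = 1.330×10^8 Pa = 1.330 kbar
peridotite: 3330 kg/m³ × 9.81 m/s² × 51030 m = 1.667×10^9 Pa = 16.67 kbar
Total = 1.330 + 16.67 = 18.000 kbar

18 kbar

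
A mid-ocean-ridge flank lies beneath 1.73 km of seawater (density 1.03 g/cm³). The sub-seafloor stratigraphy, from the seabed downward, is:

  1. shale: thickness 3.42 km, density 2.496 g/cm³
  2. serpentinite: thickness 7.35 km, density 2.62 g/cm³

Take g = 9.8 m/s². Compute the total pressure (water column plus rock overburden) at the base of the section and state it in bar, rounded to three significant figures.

2900 bar

seawater: 1030 kg/m³ × 9.8 m/s² × 1730 m = 1.746×10^7 Pa = 174.6 bar
shale: 2496 kg/m³ × 9.8 m/s² × 3420 m = 8.366×10^7 Pa = 836.6 bar
serpentinite: 2620 kg/m³ × 9.8 m/s² × 7350 m = 1.887×10^8 Pa = 1887 bar
Total = 174.6 + 836.6 + 1887 = 2898.4 bar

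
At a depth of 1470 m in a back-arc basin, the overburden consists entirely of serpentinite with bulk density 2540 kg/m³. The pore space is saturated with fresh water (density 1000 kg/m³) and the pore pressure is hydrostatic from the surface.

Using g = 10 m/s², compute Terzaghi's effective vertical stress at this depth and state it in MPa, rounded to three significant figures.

22.6 MPa

Overburden (lithostatic) stress σ_v:
serpentinite: 2540 kg/m³ × 10 m/s² × 1470 m = 3.734×10^7 Pa = 37.34 MPa
Pore pressure P_p = 1000 kg/m³ × 10 m/s² × 1470 m = 1.470×10^7 Pa = 14.70 MPa
Effective stress σ' = σ_v − P_p = 37.34 − 14.70 = 22.638 MPa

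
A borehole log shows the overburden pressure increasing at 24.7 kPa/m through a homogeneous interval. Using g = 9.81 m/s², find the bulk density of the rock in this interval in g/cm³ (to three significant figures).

2.52 g/cm³

ρ = (dP/dz)/g = 24.7 kPa/m / 9.81 m/s² = 24700 Pa/m / 9.81 m/s² = 2517.8 kg/m³
= 2.518 g/cm³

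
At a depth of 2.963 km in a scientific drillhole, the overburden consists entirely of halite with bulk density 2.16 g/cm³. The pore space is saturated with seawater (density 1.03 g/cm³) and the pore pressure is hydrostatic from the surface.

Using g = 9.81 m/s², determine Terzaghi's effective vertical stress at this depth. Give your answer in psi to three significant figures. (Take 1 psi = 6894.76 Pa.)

4760 psi

Overburden (lithostatic) stress σ_v:
halite: 2160 kg/m³ × 9.81 m/s² × 2963 m = 6.278×10^7 Pa = 62.78 MPa
Pore pressure P_p = 1030 kg/m³ × 9.81 m/s² × 2963 m = 2.994×10^7 Pa = 29.94 MPa
Effective stress σ' = σ_v − P_p = 62.78 − 29.94 = 32.846 MPa = 4763.9 psi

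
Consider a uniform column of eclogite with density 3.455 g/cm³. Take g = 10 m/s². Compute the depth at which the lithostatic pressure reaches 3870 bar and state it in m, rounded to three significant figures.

11200 m

h = P/(ρg) = 3870 bar / (3455 kg/m³ × 10 m/s²) = 3.870×10^8 Pa / 34550 Pa/m = 11201 m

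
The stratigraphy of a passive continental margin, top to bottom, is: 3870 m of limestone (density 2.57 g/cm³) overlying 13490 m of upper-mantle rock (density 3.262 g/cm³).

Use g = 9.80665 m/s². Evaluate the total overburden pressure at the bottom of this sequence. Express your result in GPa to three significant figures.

limestone: 2570 kg/m³ × 9.80665 m/s² × 3870 m = 9.754×10^7 Pa = 0.09754 GPa
upper-mantle rock: 3262 kg/m³ × 9.80665 m/s² × 13490 m = 4.315×10^8 Pa = 0.4315 GPa
Total = 0.09754 + 0.4315 = 0.52907 GPa

0.529 GPa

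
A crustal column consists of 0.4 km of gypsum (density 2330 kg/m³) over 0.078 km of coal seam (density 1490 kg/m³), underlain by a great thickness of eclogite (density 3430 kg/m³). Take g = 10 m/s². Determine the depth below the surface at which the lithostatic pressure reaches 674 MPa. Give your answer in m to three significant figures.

19800 m

Pressure at base of upper layers: 2330×10×400 + 1490×10×78 = 1.048×10^7 Pa = 10.48 MPa
Remaining pressure to be supplied by eclogite: 6.740×10^8 − 1.048×10^7 = 6.635×10^8 Pa
Additional depth in eclogite = 6.635×10^8 Pa / (3430 kg/m³ × 10 m/s²) = 19345 m
Total depth = 478 m + 19345 m = 19823 m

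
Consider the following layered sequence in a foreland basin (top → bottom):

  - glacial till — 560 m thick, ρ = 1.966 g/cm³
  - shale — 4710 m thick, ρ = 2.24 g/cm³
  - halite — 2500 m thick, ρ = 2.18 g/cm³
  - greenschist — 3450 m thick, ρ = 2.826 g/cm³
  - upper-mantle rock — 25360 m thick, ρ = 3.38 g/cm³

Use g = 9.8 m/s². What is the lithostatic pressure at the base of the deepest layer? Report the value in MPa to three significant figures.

1100 MPa

glacial till: 1966 kg/m³ × 9.8 m/s² × 560 m = 1.079×10^7 Pa = 10.79 MPa
shale: 2240 kg/m³ × 9.8 m/s² × 4710 m = 1.034×10^8 Pa = 103.4 MPa
halite: 2180 kg/m³ × 9.8 m/s² × 2500 m = 5.341×10^7 Pa = 53.41 MPa
greenschist: 2826 kg/m³ × 9.8 m/s² × 3450 m = 9.555×10^7 Pa = 95.55 MPa
upper-mantle rock: 3380 kg/m³ × 9.8 m/s² × 25360 m = 8.400×10^8 Pa = 840.0 MPa
Total = 10.79 + 103.4 + 53.41 + 95.55 + 840.0 = 1103.2 MPa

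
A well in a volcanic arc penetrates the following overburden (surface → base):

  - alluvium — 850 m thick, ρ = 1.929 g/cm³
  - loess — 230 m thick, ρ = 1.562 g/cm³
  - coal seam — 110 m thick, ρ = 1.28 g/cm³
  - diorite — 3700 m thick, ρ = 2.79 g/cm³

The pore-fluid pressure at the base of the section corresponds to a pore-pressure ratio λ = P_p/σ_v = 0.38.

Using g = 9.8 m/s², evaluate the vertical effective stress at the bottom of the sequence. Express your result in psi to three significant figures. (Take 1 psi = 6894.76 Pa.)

11000 psi

Overburden (lithostatic) stress σ_v:
alluvium: 1929 kg/m³ × 9.8 m/s² × 850 m = 1.607×10^7 Pa = 16.07 MPa
loess: 1562 kg/m³ × 9.8 m/s² × 230 m = 3.521×10^6 Pa = 3.521 MPa
coal seam: 1280 kg/m³ × 9.8 m/s² × 110 m = 1.380×10^6 Pa = 1.380 MPa
diorite: 2790 kg/m³ × 9.8 m/s² × 3700 m = 1.012×10^8 Pa = 101.2 MPa
Total = 16.07 + 3.521 + 1.380 + 101.2 = 122.13 MPa
Pore pressure P_p = λ·σ_v = 0.38 × 122.1 MPa = 46.41 MPa
Effective stress σ' = σ_v − P_p = 122.1 − 46.41 = 75.723 MPa = 10983 psi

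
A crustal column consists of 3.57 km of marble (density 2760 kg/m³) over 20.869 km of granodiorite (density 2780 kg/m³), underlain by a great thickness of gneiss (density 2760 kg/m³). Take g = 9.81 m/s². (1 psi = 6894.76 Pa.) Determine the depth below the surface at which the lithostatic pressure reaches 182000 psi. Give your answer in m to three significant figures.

46200 m

Pressure at base of upper layers: 2760×9.81×3570 + 2780×9.81×20869 = 6.658×10^8 Pa = 96565 psi
Remaining pressure to be supplied by gneiss: 1.255×10^9 − 6.658×10^8 = 5.891×10^8 Pa
Additional depth in gneiss = 5.891×10^8 Pa / (2760 kg/m³ × 9.81 m/s²) = 21756 m
Total depth = 24439 m + 21756 m = 46195 m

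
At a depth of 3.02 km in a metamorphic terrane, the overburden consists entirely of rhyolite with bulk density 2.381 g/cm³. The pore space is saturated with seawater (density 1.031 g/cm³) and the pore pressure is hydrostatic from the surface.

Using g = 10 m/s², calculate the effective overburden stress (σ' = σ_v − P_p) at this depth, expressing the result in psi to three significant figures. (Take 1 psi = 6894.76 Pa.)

5910 psi

Overburden (lithostatic) stress σ_v:
rhyolite: 2381 kg/m³ × 10 m/s² × 3020 m = 7.191×10^7 Pa = 71.91 MPa
Pore pressure P_p = 1031 kg/m³ × 10 m/s² × 3020 m = 3.114×10^7 Pa = 31.14 MPa
Effective stress σ' = σ_v − P_p = 71.91 − 31.14 = 40.770 MPa = 5913.2 psi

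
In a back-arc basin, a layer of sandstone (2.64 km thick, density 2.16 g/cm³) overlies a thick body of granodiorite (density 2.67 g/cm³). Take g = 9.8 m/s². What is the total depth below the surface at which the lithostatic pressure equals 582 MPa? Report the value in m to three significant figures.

22700 m

Pressure at base of upper layers: 2160×9.8×2640 = 5.588×10^7 Pa = 55.88 MPa
Remaining pressure to be supplied by granodiorite: 5.820×10^8 − 5.588×10^7 = 5.261×10^8 Pa
Additional depth in granodiorite = 5.261×10^8 Pa / (2670 kg/m³ × 9.8 m/s²) = 20107 m
Total depth = 2640 m + 20107 m = 22747 m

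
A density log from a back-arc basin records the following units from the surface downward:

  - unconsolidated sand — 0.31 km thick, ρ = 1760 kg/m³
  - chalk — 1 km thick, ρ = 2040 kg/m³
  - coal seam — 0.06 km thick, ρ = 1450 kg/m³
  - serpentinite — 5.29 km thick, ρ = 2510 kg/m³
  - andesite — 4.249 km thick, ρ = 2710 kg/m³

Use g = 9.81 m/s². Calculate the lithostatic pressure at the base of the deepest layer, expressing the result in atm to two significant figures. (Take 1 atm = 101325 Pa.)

2700 atm

unconsolidated sand: 1760 kg/m³ × 9.81 m/s² × 310 m = 5.352×10^6 Pa = 52.82 atm
chalk: 2040 kg/m³ × 9.81 m/s² × 1000 m = 2.001×10^7 Pa = 197.5 atm
coal seam: 1450 kg/m³ × 9.81 m/s² × 60 m = 8.535×10^5 Pa = 8.423 atm
serpentinite: 2510 kg/m³ × 9.81 m/s² × 5290 m = 1.303×10^8 Pa = 1286 atm
andesite: 2710 kg/m³ × 9.81 m/s² × 4249 m = 1.130×10^8 Pa = 1115 atm
Total = 52.82 + 197.5 + 8.423 + 1286 + 1115 = 2659.1 atm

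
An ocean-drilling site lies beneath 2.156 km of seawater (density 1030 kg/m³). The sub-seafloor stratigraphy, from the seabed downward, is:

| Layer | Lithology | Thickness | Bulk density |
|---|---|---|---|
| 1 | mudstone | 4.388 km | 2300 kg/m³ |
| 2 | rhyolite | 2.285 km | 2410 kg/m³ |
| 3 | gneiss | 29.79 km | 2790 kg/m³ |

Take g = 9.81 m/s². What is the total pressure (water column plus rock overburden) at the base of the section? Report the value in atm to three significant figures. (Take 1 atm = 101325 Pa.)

seawater: 1030 kg/m³ × 9.81 m/s² × 2156 m = 2.178×10^7 Pa = 215.0 atm
mudstone: 2300 kg/m³ × 9.81 m/s² × 4388 m = 9.901×10^7 Pa = 977.1 atm
rhyolite: 2410 kg/m³ × 9.81 m/s² × 2285 m = 5.402×10^7 Pa = 533.2 atm
gneiss: 2790 kg/m³ × 9.81 m/s² × 29790 m = 8.153×10^8 Pa = 8047 atm
Total = 215.0 + 977.1 + 533.2 + 8047 = 9772.1 atm

9770 atm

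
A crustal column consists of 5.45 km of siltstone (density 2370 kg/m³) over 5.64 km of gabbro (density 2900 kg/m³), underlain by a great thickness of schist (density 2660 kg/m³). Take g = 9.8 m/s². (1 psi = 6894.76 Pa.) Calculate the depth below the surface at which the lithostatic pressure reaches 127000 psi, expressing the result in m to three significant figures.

Pressure at base of upper layers: 2370×9.8×5450 + 2900×9.8×5640 = 2.869×10^8 Pa = 41607 psi
Remaining pressure to be supplied by schist: 8.756×10^8 − 2.869×10^8 = 5.888×10^8 Pa
Additional depth in schist = 5.888×10^8 Pa / (2660 kg/m³ × 9.8 m/s²) = 22586 m
Total depth = 11090 m + 22586 m = 33676 m

33700 m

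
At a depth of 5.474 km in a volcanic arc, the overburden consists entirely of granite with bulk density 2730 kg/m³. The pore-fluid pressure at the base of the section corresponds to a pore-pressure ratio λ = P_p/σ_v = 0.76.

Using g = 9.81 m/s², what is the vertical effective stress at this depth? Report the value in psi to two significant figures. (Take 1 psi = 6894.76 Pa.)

Overburden (lithostatic) stress σ_v:
granite: 2730 kg/m³ × 9.81 m/s² × 5474 m = 1.466×10^8 Pa = 146.6 MPa
Pore pressure P_p = λ·σ_v = 0.76 × 146.6 MPa = 111.4 MPa
Effective stress σ' = σ_v − P_p = 146.6 − 111.4 = 35.184 MPa = 5103.0 psi

5100 psi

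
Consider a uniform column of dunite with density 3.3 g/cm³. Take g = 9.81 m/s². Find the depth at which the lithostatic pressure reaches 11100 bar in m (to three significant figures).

h = P/(ρg) = 11100 bar / (3300 kg/m³ × 9.81 m/s²) = 1.110×10^9 Pa / 32373 Pa/m = 34288 m

34300 m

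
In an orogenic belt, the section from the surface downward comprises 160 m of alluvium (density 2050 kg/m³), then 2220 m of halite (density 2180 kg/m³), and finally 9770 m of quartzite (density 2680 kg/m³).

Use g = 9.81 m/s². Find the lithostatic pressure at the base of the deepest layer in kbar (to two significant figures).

alluvium: 2050 kg/m³ × 9.81 m/s² × 160 m = 3.218×10^6 Pa = 0.03218 kbar
halite: 2180 kg/m³ × 9.81 m/s² × 2220 m = 4.748×10^7 Pa = 0.4748 kbar
quartzite: 2680 kg/m³ × 9.81 m/s² × 9770 m = 2.569×10^8 Pa = 2.569 kbar
Total = 0.03218 + 0.4748 + 2.569 = 3.0756 kbar

3.1 kbar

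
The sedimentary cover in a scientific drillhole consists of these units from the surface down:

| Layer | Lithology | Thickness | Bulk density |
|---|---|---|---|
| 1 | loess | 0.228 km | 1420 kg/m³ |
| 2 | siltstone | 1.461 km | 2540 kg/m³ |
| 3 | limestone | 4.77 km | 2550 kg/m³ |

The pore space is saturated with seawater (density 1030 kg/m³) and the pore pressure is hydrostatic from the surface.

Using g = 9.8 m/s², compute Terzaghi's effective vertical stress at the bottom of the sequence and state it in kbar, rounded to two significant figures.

Overburden (lithostatic) stress σ_v:
loess: 1420 kg/m³ × 9.8 m/s² × 228 m = 3.173×10^6 Pa = 3.173 MPa
siltstone: 2540 kg/m³ × 9.8 m/s² × 1461 m = 3.637×10^7 Pa = 36.37 MPa
limestone: 2550 kg/m³ × 9.8 m/s² × 4770 m = 1.192×10^8 Pa = 119.2 MPa
Total = 3.173 + 36.37 + 119.2 = 158.74 MPa
Pore pressure P_p = 1030 kg/m³ × 9.8 m/s² × 6459 m = 6.520×10^7 Pa = 65.20 MPa
Effective stress σ' = σ_v − P_p = 158.7 − 65.20 = 93.545 MPa = 0.93545 kbar

0.94 kbar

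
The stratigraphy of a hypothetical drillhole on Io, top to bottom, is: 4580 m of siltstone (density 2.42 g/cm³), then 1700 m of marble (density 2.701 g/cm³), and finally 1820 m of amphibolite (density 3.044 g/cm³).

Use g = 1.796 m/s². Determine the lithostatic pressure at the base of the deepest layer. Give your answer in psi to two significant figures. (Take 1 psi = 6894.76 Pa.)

siltstone: 2420 kg/m³ × 1.796 m/s² × 4580 m = 1.991×10^7 Pa = 2887 psi
marble: 2701 kg/m³ × 1.796 m/s² × 1700 m = 8.247×10^6 Pa = 1196 psi
amphibolite: 3044 kg/m³ × 1.796 m/s² × 1820 m = 9.950×10^6 Pa = 1443 psi
Total = 2887 + 1196 + 1443 = 5526.3 psi

5500 psi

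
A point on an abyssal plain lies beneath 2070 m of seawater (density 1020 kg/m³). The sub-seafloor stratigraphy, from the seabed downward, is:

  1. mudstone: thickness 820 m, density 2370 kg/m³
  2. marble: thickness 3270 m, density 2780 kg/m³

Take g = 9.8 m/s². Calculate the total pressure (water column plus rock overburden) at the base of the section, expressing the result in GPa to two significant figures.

0.13 GPa

seawater: 1020 kg/m³ × 9.8 m/s² × 2070 m = 2.069×10^7 Pa = 0.02069 GPa
mudstone: 2370 kg/m³ × 9.8 m/s² × 820 m = 1.905×10^7 Pa = 0.01905 GPa
marble: 2780 kg/m³ × 9.8 m/s² × 3270 m = 8.909×10^7 Pa = 0.08909 GPa
Total = 0.02069 + 0.01905 + 0.08909 = 0.12882 GPa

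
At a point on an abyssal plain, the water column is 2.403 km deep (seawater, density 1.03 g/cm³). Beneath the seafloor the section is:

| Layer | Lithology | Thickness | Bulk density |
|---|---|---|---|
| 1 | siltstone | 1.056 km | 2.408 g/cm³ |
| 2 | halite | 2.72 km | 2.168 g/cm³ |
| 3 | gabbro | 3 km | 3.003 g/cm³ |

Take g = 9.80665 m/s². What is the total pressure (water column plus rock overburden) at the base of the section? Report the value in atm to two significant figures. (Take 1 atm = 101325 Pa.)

seawater: 1030 kg/m³ × 9.80665 m/s² × 2403 m = 2.427×10^7 Pa = 239.5 atm
siltstone: 2408 kg/m³ × 9.80665 m/s² × 1056 m = 2.494×10^7 Pa = 246.1 atm
halite: 2168 kg/m³ × 9.80665 m/s² × 2720 m = 5.783×10^7 Pa = 570.7 atm
gabbro: 3003 kg/m³ × 9.80665 m/s² × 3000 m = 8.835×10^7 Pa = 871.9 atm
Total = 239.5 + 246.1 + 570.7 + 871.9 = 1928.3 atm

1900 atm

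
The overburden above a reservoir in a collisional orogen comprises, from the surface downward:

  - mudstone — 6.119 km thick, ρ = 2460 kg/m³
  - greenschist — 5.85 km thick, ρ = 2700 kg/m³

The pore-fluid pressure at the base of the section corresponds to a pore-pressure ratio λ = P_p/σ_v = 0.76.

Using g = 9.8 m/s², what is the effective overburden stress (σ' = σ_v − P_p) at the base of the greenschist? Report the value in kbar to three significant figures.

0.726 kbar

Overburden (lithostatic) stress σ_v:
mudstone: 2460 kg/m³ × 9.8 m/s² × 6119 m = 1.475×10^8 Pa = 147.5 MPa
greenschist: 2700 kg/m³ × 9.8 m/s² × 5850 m = 1.548×10^8 Pa = 154.8 MPa
Total = 147.5 + 154.8 = 302.31 MPa
Pore pressure P_p = λ·σ_v = 0.76 × 302.3 MPa = 229.8 MPa
Effective stress σ' = σ_v − P_p = 302.3 − 229.8 = 72.554 MPa = 0.72554 kbar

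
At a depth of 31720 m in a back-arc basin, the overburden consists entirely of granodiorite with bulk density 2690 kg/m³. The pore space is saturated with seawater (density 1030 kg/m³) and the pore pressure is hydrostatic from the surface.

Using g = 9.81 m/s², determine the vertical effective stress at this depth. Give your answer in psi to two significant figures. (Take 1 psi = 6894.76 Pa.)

Overburden (lithostatic) stress σ_v:
granodiorite: 2690 kg/m³ × 9.81 m/s² × 31720 m = 8.371×10^8 Pa = 837.1 MPa
Pore pressure P_p = 1030 kg/m³ × 9.81 m/s² × 31720 m = 3.205×10^8 Pa = 320.5 MPa
Effective stress σ' = σ_v − P_p = 837.1 − 320.5 = 516.55 MPa = 74919 psi

75000 psi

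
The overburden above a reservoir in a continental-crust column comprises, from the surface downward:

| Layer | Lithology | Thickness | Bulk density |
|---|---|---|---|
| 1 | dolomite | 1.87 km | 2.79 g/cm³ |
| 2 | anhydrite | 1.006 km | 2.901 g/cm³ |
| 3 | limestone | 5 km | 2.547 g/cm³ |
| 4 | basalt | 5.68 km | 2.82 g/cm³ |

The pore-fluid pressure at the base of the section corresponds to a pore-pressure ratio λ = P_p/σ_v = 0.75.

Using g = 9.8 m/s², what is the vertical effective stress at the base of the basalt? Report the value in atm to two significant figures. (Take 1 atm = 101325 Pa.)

890 atm

Overburden (lithostatic) stress σ_v:
dolomite: 2790 kg/m³ × 9.8 m/s² × 1870 m = 5.113×10^7 Pa = 51.13 MPa
anhydrite: 2901 kg/m³ × 9.8 m/s² × 1006 m = 2.860×10^7 Pa = 28.60 MPa
limestone: 2547 kg/m³ × 9.8 m/s² × 5000 m = 1.248×10^8 Pa = 124.8 MPa
basalt: 2820 kg/m³ × 9.8 m/s² × 5680 m = 1.570×10^8 Pa = 157.0 MPa
Total = 51.13 + 28.60 + 124.8 + 157.0 = 361.51 MPa
Pore pressure P_p = λ·σ_v = 0.75 × 361.5 MPa = 271.1 MPa
Effective stress σ' = σ_v − P_p = 361.5 − 271.1 = 90.376 MPa = 891.95 atm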